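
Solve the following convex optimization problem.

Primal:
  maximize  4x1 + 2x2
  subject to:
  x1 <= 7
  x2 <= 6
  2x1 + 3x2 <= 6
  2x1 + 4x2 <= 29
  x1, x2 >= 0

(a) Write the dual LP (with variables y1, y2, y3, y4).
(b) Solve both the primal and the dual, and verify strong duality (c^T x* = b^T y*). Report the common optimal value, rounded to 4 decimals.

The standard primal-dual pair for 'max c^T x s.t. A x <= b, x >= 0' is:
  Dual:  min b^T y  s.t.  A^T y >= c,  y >= 0.

So the dual LP is:
  minimize  7y1 + 6y2 + 6y3 + 29y4
  subject to:
    y1 + 2y3 + 2y4 >= 4
    y2 + 3y3 + 4y4 >= 2
    y1, y2, y3, y4 >= 0

Solving the primal: x* = (3, 0).
  primal value c^T x* = 12.
Solving the dual: y* = (0, 0, 2, 0).
  dual value b^T y* = 12.
Strong duality: c^T x* = b^T y*. Confirmed.

12


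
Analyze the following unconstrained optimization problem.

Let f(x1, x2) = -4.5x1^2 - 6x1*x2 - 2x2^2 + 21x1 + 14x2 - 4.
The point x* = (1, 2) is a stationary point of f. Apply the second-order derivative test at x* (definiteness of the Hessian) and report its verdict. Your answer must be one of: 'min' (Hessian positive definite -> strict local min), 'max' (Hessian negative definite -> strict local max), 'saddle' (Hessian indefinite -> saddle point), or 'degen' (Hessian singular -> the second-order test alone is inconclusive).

Compute the Hessian H = grad^2 f:
  H = [[-9, -6], [-6, -4]]
Verify stationarity: grad f(x*) = H x* + g = (0, 0).
Eigenvalues of H: -13, 0.
H has a zero eigenvalue (singular; negative semidefinite but not definite), so H is neither positive definite, negative definite, nor indefinite. The second-order test alone is inconclusive -> degen.
(Indeed, f is constant along the null direction of H through x*, so x* is not a strict local extremum.)

degen


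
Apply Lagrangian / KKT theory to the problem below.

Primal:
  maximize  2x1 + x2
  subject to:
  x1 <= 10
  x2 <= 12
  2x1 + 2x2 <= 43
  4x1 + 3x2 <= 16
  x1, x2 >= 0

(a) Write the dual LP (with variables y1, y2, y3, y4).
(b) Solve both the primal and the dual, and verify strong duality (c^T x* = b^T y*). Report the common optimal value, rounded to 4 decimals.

The standard primal-dual pair for 'max c^T x s.t. A x <= b, x >= 0' is:
  Dual:  min b^T y  s.t.  A^T y >= c,  y >= 0.

So the dual LP is:
  minimize  10y1 + 12y2 + 43y3 + 16y4
  subject to:
    y1 + 2y3 + 4y4 >= 2
    y2 + 2y3 + 3y4 >= 1
    y1, y2, y3, y4 >= 0

Solving the primal: x* = (4, 0).
  primal value c^T x* = 8.
Solving the dual: y* = (0, 0, 0, 0.5).
  dual value b^T y* = 8.
Strong duality: c^T x* = b^T y*. Confirmed.

8


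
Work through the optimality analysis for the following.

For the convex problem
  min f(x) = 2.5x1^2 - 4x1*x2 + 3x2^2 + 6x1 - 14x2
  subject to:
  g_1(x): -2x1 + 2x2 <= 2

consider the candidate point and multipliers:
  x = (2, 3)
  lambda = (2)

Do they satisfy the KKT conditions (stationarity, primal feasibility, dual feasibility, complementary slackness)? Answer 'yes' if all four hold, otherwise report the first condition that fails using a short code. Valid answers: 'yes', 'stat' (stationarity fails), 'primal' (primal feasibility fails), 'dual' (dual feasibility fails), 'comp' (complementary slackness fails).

Gradient of f: grad f(x) = Q x + c = (4, -4)
Constraint values g_i(x) = a_i^T x - b_i:
  g_1((2, 3)) = 0
Stationarity residual: grad f(x) + sum_i lambda_i a_i = (0, 0)
  -> stationarity OK
Primal feasibility (all g_i <= 0): OK
Dual feasibility (all lambda_i >= 0): OK
Complementary slackness (lambda_i * g_i(x) = 0 for all i): OK

Verdict: yes, KKT holds.

yes


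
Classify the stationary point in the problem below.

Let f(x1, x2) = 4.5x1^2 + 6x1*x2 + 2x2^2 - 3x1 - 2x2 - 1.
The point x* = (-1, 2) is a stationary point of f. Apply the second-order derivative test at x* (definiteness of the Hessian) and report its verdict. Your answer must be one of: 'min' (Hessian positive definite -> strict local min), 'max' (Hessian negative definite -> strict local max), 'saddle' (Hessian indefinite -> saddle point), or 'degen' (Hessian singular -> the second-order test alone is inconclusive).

Compute the Hessian H = grad^2 f:
  H = [[9, 6], [6, 4]]
Verify stationarity: grad f(x*) = H x* + g = (0, 0).
Eigenvalues of H: 0, 13.
H has a zero eigenvalue (singular; positive semidefinite but not definite), so H is neither positive definite, negative definite, nor indefinite. The second-order test alone is inconclusive -> degen.
(Indeed, f is constant along the null direction of H through x*, so x* is not a strict local extremum.)

degen


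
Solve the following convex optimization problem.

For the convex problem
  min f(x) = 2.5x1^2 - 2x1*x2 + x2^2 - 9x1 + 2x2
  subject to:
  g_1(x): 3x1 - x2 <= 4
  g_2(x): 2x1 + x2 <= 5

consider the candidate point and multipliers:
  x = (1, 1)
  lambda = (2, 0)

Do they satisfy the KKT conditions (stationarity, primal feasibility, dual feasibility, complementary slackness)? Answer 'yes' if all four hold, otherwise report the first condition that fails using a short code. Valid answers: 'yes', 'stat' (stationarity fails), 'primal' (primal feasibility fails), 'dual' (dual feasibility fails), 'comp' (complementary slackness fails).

Gradient of f: grad f(x) = Q x + c = (-6, 2)
Constraint values g_i(x) = a_i^T x - b_i:
  g_1((1, 1)) = -2
  g_2((1, 1)) = -2
Stationarity residual: grad f(x) + sum_i lambda_i a_i = (0, 0)
  -> stationarity OK
Primal feasibility (all g_i <= 0): OK
Dual feasibility (all lambda_i >= 0): OK
Complementary slackness (lambda_i * g_i(x) = 0 for all i): FAILS

Verdict: the first failing condition is complementary_slackness -> comp.

comp


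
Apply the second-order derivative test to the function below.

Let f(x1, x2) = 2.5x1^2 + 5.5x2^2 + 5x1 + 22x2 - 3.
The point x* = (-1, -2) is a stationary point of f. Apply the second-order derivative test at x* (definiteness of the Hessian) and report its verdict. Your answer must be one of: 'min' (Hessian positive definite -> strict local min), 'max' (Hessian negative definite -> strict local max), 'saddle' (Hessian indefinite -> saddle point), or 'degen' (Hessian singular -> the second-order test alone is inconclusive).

Compute the Hessian H = grad^2 f:
  H = [[5, 0], [0, 11]]
Verify stationarity: grad f(x*) = H x* + g = (0, 0).
Eigenvalues of H: 5, 11.
Both eigenvalues > 0, so H is positive definite -> x* is a strict local min.

min


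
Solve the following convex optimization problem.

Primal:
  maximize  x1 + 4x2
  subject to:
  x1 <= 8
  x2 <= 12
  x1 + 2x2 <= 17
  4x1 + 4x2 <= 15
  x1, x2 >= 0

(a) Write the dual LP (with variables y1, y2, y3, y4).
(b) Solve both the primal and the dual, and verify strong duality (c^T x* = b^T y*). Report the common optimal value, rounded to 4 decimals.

The standard primal-dual pair for 'max c^T x s.t. A x <= b, x >= 0' is:
  Dual:  min b^T y  s.t.  A^T y >= c,  y >= 0.

So the dual LP is:
  minimize  8y1 + 12y2 + 17y3 + 15y4
  subject to:
    y1 + y3 + 4y4 >= 1
    y2 + 2y3 + 4y4 >= 4
    y1, y2, y3, y4 >= 0

Solving the primal: x* = (0, 3.75).
  primal value c^T x* = 15.
Solving the dual: y* = (0, 0, 0, 1).
  dual value b^T y* = 15.
Strong duality: c^T x* = b^T y*. Confirmed.

15


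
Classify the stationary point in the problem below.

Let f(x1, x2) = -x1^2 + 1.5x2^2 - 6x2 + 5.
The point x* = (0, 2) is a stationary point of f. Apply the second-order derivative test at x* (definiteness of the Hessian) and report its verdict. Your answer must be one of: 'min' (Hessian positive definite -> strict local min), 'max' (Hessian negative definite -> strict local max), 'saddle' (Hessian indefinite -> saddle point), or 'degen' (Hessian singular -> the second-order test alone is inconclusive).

Compute the Hessian H = grad^2 f:
  H = [[-2, 0], [0, 3]]
Verify stationarity: grad f(x*) = H x* + g = (0, 0).
Eigenvalues of H: -2, 3.
Eigenvalues have mixed signs, so H is indefinite -> x* is a saddle point.

saddle


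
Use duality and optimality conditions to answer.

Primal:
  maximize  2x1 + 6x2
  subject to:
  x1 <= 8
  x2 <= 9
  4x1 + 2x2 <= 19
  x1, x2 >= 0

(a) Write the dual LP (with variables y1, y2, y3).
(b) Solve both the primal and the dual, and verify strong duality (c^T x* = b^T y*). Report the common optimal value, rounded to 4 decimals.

The standard primal-dual pair for 'max c^T x s.t. A x <= b, x >= 0' is:
  Dual:  min b^T y  s.t.  A^T y >= c,  y >= 0.

So the dual LP is:
  minimize  8y1 + 9y2 + 19y3
  subject to:
    y1 + 4y3 >= 2
    y2 + 2y3 >= 6
    y1, y2, y3 >= 0

Solving the primal: x* = (0.25, 9).
  primal value c^T x* = 54.5.
Solving the dual: y* = (0, 5, 0.5).
  dual value b^T y* = 54.5.
Strong duality: c^T x* = b^T y*. Confirmed.

54.5


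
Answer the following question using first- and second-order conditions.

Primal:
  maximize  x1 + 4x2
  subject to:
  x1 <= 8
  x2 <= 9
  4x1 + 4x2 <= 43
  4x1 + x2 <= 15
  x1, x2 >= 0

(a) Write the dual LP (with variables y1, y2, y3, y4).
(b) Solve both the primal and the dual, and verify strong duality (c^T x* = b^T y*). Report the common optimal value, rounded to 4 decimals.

The standard primal-dual pair for 'max c^T x s.t. A x <= b, x >= 0' is:
  Dual:  min b^T y  s.t.  A^T y >= c,  y >= 0.

So the dual LP is:
  minimize  8y1 + 9y2 + 43y3 + 15y4
  subject to:
    y1 + 4y3 + 4y4 >= 1
    y2 + 4y3 + y4 >= 4
    y1, y2, y3, y4 >= 0

Solving the primal: x* = (1.5, 9).
  primal value c^T x* = 37.5.
Solving the dual: y* = (0, 3.75, 0, 0.25).
  dual value b^T y* = 37.5.
Strong duality: c^T x* = b^T y*. Confirmed.

37.5


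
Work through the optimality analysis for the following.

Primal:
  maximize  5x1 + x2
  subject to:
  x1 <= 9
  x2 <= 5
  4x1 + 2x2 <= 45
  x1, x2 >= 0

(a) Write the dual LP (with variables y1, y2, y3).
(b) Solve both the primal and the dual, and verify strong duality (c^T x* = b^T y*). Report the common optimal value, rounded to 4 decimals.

The standard primal-dual pair for 'max c^T x s.t. A x <= b, x >= 0' is:
  Dual:  min b^T y  s.t.  A^T y >= c,  y >= 0.

So the dual LP is:
  minimize  9y1 + 5y2 + 45y3
  subject to:
    y1 + 4y3 >= 5
    y2 + 2y3 >= 1
    y1, y2, y3 >= 0

Solving the primal: x* = (9, 4.5).
  primal value c^T x* = 49.5.
Solving the dual: y* = (3, 0, 0.5).
  dual value b^T y* = 49.5.
Strong duality: c^T x* = b^T y*. Confirmed.

49.5


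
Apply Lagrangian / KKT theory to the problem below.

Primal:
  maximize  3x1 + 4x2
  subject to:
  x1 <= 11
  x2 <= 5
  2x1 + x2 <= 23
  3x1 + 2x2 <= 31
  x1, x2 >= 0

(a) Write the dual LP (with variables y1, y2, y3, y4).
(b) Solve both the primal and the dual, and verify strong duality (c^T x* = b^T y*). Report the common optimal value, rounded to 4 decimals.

The standard primal-dual pair for 'max c^T x s.t. A x <= b, x >= 0' is:
  Dual:  min b^T y  s.t.  A^T y >= c,  y >= 0.

So the dual LP is:
  minimize  11y1 + 5y2 + 23y3 + 31y4
  subject to:
    y1 + 2y3 + 3y4 >= 3
    y2 + y3 + 2y4 >= 4
    y1, y2, y3, y4 >= 0

Solving the primal: x* = (7, 5).
  primal value c^T x* = 41.
Solving the dual: y* = (0, 2, 0, 1).
  dual value b^T y* = 41.
Strong duality: c^T x* = b^T y*. Confirmed.

41


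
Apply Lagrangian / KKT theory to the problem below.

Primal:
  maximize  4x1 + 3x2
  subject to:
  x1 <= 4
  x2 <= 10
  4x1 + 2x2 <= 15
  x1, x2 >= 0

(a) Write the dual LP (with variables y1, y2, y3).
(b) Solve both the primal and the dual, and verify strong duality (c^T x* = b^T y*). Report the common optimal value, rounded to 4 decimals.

The standard primal-dual pair for 'max c^T x s.t. A x <= b, x >= 0' is:
  Dual:  min b^T y  s.t.  A^T y >= c,  y >= 0.

So the dual LP is:
  minimize  4y1 + 10y2 + 15y3
  subject to:
    y1 + 4y3 >= 4
    y2 + 2y3 >= 3
    y1, y2, y3 >= 0

Solving the primal: x* = (0, 7.5).
  primal value c^T x* = 22.5.
Solving the dual: y* = (0, 0, 1.5).
  dual value b^T y* = 22.5.
Strong duality: c^T x* = b^T y*. Confirmed.

22.5


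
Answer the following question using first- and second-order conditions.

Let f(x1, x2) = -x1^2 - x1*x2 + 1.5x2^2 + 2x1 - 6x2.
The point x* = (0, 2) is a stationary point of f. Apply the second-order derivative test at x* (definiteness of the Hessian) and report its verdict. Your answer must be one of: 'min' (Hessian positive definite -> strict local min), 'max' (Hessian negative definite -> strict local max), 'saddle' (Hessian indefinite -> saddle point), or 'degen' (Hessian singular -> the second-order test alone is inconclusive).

Compute the Hessian H = grad^2 f:
  H = [[-2, -1], [-1, 3]]
Verify stationarity: grad f(x*) = H x* + g = (0, 0).
Eigenvalues of H: -2.1926, 3.1926.
Eigenvalues have mixed signs, so H is indefinite -> x* is a saddle point.

saddle


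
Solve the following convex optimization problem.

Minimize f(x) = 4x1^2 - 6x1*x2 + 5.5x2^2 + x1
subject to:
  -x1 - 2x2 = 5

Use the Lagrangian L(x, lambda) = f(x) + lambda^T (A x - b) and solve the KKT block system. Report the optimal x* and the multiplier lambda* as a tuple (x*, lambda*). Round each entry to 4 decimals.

Form the Lagrangian:
  L(x, lambda) = (1/2) x^T Q x + c^T x + lambda^T (A x - b)
Stationarity (grad_x L = 0): Q x + c + A^T lambda = 0.
Primal feasibility: A x = b.

This gives the KKT block system:
  [ Q   A^T ] [ x     ]   [-c ]
  [ A    0  ] [ lambda ] = [ b ]

Solving the linear system:
  x*      = (-1.7761, -1.6119)
  lambda* = (-3.5373)
  f(x*)   = 7.9552

x* = (-1.7761, -1.6119), lambda* = (-3.5373)


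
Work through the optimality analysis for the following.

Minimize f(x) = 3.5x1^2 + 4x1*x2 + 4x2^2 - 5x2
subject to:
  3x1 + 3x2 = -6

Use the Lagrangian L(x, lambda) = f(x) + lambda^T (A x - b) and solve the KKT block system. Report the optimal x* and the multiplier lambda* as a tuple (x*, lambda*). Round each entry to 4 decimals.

Form the Lagrangian:
  L(x, lambda) = (1/2) x^T Q x + c^T x + lambda^T (A x - b)
Stationarity (grad_x L = 0): Q x + c + A^T lambda = 0.
Primal feasibility: A x = b.

This gives the KKT block system:
  [ Q   A^T ] [ x     ]   [-c ]
  [ A    0  ] [ lambda ] = [ b ]

Solving the linear system:
  x*      = (-1.8571, -0.1429)
  lambda* = (4.5238)
  f(x*)   = 13.9286

x* = (-1.8571, -0.1429), lambda* = (4.5238)


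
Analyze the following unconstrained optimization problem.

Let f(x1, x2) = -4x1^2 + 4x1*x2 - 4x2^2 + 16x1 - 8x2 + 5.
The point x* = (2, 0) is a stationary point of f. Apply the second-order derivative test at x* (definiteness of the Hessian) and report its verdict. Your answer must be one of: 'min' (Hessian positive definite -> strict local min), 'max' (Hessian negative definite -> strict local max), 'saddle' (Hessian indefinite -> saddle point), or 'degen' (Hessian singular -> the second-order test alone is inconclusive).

Compute the Hessian H = grad^2 f:
  H = [[-8, 4], [4, -8]]
Verify stationarity: grad f(x*) = H x* + g = (0, 0).
Eigenvalues of H: -12, -4.
Both eigenvalues < 0, so H is negative definite -> x* is a strict local max.

max


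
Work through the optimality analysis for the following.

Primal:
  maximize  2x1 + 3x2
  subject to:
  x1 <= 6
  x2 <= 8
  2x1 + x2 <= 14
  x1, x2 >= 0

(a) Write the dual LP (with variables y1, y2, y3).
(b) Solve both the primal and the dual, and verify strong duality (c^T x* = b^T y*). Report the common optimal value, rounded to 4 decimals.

The standard primal-dual pair for 'max c^T x s.t. A x <= b, x >= 0' is:
  Dual:  min b^T y  s.t.  A^T y >= c,  y >= 0.

So the dual LP is:
  minimize  6y1 + 8y2 + 14y3
  subject to:
    y1 + 2y3 >= 2
    y2 + y3 >= 3
    y1, y2, y3 >= 0

Solving the primal: x* = (3, 8).
  primal value c^T x* = 30.
Solving the dual: y* = (0, 2, 1).
  dual value b^T y* = 30.
Strong duality: c^T x* = b^T y*. Confirmed.

30


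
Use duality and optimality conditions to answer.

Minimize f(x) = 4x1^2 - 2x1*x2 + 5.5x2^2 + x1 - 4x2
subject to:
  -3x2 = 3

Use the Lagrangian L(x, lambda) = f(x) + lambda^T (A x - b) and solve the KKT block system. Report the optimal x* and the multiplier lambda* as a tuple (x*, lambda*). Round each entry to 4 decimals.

Form the Lagrangian:
  L(x, lambda) = (1/2) x^T Q x + c^T x + lambda^T (A x - b)
Stationarity (grad_x L = 0): Q x + c + A^T lambda = 0.
Primal feasibility: A x = b.

This gives the KKT block system:
  [ Q   A^T ] [ x     ]   [-c ]
  [ A    0  ] [ lambda ] = [ b ]

Solving the linear system:
  x*      = (-0.375, -1)
  lambda* = (-4.75)
  f(x*)   = 8.9375

x* = (-0.375, -1), lambda* = (-4.75)


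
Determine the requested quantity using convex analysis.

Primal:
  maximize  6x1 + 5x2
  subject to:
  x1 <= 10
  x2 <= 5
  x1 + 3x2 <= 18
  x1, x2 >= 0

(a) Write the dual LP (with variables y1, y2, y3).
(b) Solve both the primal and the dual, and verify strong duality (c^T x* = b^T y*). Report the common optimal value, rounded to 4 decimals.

The standard primal-dual pair for 'max c^T x s.t. A x <= b, x >= 0' is:
  Dual:  min b^T y  s.t.  A^T y >= c,  y >= 0.

So the dual LP is:
  minimize  10y1 + 5y2 + 18y3
  subject to:
    y1 + y3 >= 6
    y2 + 3y3 >= 5
    y1, y2, y3 >= 0

Solving the primal: x* = (10, 2.6667).
  primal value c^T x* = 73.3333.
Solving the dual: y* = (4.3333, 0, 1.6667).
  dual value b^T y* = 73.3333.
Strong duality: c^T x* = b^T y*. Confirmed.

73.3333


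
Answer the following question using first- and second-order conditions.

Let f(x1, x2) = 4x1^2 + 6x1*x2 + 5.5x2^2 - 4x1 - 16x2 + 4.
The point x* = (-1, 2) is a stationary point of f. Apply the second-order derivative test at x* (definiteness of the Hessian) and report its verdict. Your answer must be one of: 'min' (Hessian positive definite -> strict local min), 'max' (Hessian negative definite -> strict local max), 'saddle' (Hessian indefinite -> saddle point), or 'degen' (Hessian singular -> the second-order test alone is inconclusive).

Compute the Hessian H = grad^2 f:
  H = [[8, 6], [6, 11]]
Verify stationarity: grad f(x*) = H x* + g = (0, 0).
Eigenvalues of H: 3.3153, 15.6847.
Both eigenvalues > 0, so H is positive definite -> x* is a strict local min.

min


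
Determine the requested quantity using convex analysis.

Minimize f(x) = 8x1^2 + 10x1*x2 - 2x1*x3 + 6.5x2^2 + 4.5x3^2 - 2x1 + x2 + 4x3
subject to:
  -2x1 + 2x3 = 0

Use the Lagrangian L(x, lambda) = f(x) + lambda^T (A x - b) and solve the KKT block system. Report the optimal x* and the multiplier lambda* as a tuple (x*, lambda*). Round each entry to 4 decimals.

Form the Lagrangian:
  L(x, lambda) = (1/2) x^T Q x + c^T x + lambda^T (A x - b)
Stationarity (grad_x L = 0): Q x + c + A^T lambda = 0.
Primal feasibility: A x = b.

This gives the KKT block system:
  [ Q   A^T ] [ x     ]   [-c ]
  [ A    0  ] [ lambda ] = [ b ]

Solving the linear system:
  x*      = (-0.0925, -0.0058, -0.0925)
  lambda* = (-1.6763)
  f(x*)   = -0.0954

x* = (-0.0925, -0.0058, -0.0925), lambda* = (-1.6763)


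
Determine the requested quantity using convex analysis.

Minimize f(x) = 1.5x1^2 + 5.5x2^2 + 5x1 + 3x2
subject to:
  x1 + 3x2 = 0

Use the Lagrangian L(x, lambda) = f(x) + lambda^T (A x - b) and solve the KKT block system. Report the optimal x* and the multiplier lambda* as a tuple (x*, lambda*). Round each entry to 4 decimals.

Form the Lagrangian:
  L(x, lambda) = (1/2) x^T Q x + c^T x + lambda^T (A x - b)
Stationarity (grad_x L = 0): Q x + c + A^T lambda = 0.
Primal feasibility: A x = b.

This gives the KKT block system:
  [ Q   A^T ] [ x     ]   [-c ]
  [ A    0  ] [ lambda ] = [ b ]

Solving the linear system:
  x*      = (-0.9474, 0.3158)
  lambda* = (-2.1579)
  f(x*)   = -1.8947

x* = (-0.9474, 0.3158), lambda* = (-2.1579)


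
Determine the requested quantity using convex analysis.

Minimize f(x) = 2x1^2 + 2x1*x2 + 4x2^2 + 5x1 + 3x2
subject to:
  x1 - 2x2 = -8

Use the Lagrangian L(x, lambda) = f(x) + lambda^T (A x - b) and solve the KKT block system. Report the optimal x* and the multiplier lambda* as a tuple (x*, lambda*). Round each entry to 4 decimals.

Form the Lagrangian:
  L(x, lambda) = (1/2) x^T Q x + c^T x + lambda^T (A x - b)
Stationarity (grad_x L = 0): Q x + c + A^T lambda = 0.
Primal feasibility: A x = b.

This gives the KKT block system:
  [ Q   A^T ] [ x     ]   [-c ]
  [ A    0  ] [ lambda ] = [ b ]

Solving the linear system:
  x*      = (-3.8125, 2.0938)
  lambda* = (6.0625)
  f(x*)   = 17.8594

x* = (-3.8125, 2.0938), lambda* = (6.0625)


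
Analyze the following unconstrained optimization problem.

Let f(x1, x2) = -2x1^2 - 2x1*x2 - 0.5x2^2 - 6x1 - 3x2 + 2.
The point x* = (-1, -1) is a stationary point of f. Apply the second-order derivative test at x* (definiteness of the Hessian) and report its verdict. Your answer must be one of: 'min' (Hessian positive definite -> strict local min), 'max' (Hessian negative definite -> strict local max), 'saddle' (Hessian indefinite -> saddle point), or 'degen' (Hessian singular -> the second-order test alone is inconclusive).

Compute the Hessian H = grad^2 f:
  H = [[-4, -2], [-2, -1]]
Verify stationarity: grad f(x*) = H x* + g = (0, 0).
Eigenvalues of H: -5, 0.
H has a zero eigenvalue (singular; negative semidefinite but not definite), so H is neither positive definite, negative definite, nor indefinite. The second-order test alone is inconclusive -> degen.
(Indeed, f is constant along the null direction of H through x*, so x* is not a strict local extremum.)

degen


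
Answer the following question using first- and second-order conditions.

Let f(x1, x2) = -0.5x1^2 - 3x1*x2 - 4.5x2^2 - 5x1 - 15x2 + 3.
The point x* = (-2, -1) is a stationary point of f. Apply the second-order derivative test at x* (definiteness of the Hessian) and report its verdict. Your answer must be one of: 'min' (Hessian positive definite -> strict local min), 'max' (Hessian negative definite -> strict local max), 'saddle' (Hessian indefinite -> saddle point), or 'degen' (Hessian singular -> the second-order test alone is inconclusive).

Compute the Hessian H = grad^2 f:
  H = [[-1, -3], [-3, -9]]
Verify stationarity: grad f(x*) = H x* + g = (0, 0).
Eigenvalues of H: -10, 0.
H has a zero eigenvalue (singular; negative semidefinite but not definite), so H is neither positive definite, negative definite, nor indefinite. The second-order test alone is inconclusive -> degen.
(Indeed, f is constant along the null direction of H through x*, so x* is not a strict local extremum.)

degen


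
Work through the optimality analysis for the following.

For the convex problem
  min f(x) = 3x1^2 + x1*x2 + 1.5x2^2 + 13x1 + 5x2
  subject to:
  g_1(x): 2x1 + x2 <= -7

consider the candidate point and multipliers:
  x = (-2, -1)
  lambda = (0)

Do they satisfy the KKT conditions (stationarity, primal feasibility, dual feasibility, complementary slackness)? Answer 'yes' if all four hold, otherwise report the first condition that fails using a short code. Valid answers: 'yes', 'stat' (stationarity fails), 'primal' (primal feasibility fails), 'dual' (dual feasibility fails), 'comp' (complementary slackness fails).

Gradient of f: grad f(x) = Q x + c = (0, 0)
Constraint values g_i(x) = a_i^T x - b_i:
  g_1((-2, -1)) = 2
Stationarity residual: grad f(x) + sum_i lambda_i a_i = (0, 0)
  -> stationarity OK
Primal feasibility (all g_i <= 0): FAILS
Dual feasibility (all lambda_i >= 0): OK
Complementary slackness (lambda_i * g_i(x) = 0 for all i): OK

Verdict: the first failing condition is primal_feasibility -> primal.

primal


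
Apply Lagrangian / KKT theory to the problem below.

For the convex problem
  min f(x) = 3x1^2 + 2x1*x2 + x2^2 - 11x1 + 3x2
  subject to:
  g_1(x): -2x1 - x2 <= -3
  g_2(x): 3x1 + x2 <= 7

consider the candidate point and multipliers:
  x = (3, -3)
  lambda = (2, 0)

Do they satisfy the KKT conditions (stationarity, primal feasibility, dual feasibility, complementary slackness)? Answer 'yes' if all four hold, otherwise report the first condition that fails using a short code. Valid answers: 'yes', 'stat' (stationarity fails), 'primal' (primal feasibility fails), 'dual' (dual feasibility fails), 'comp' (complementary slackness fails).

Gradient of f: grad f(x) = Q x + c = (1, 3)
Constraint values g_i(x) = a_i^T x - b_i:
  g_1((3, -3)) = 0
  g_2((3, -3)) = -1
Stationarity residual: grad f(x) + sum_i lambda_i a_i = (-3, 1)
  -> stationarity FAILS
Primal feasibility (all g_i <= 0): OK
Dual feasibility (all lambda_i >= 0): OK
Complementary slackness (lambda_i * g_i(x) = 0 for all i): OK

Verdict: the first failing condition is stationarity -> stat.

stat


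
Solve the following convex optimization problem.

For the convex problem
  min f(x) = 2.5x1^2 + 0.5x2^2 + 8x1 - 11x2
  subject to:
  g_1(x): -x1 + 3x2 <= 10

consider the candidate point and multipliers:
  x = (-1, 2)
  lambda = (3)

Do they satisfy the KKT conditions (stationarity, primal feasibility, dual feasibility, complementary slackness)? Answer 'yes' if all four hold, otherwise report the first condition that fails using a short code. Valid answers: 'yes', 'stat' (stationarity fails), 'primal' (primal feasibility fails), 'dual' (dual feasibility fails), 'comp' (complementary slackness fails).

Gradient of f: grad f(x) = Q x + c = (3, -9)
Constraint values g_i(x) = a_i^T x - b_i:
  g_1((-1, 2)) = -3
Stationarity residual: grad f(x) + sum_i lambda_i a_i = (0, 0)
  -> stationarity OK
Primal feasibility (all g_i <= 0): OK
Dual feasibility (all lambda_i >= 0): OK
Complementary slackness (lambda_i * g_i(x) = 0 for all i): FAILS

Verdict: the first failing condition is complementary_slackness -> comp.

comp


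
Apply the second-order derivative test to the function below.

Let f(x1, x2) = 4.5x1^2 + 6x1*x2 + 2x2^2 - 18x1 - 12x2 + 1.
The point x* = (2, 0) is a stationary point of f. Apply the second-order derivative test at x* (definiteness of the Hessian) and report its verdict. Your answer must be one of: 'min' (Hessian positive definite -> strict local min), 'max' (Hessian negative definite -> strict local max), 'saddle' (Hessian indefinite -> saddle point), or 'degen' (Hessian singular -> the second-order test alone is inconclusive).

Compute the Hessian H = grad^2 f:
  H = [[9, 6], [6, 4]]
Verify stationarity: grad f(x*) = H x* + g = (0, 0).
Eigenvalues of H: 0, 13.
H has a zero eigenvalue (singular; positive semidefinite but not definite), so H is neither positive definite, negative definite, nor indefinite. The second-order test alone is inconclusive -> degen.
(Indeed, f is constant along the null direction of H through x*, so x* is not a strict local extremum.)

degen


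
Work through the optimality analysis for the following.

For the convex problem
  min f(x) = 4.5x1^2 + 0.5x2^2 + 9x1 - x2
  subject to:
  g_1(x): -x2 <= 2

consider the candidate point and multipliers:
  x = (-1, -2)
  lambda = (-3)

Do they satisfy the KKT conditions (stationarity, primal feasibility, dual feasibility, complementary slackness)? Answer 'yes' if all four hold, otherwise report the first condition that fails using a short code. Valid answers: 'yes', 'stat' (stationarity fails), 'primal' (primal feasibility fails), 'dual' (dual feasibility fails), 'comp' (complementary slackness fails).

Gradient of f: grad f(x) = Q x + c = (0, -3)
Constraint values g_i(x) = a_i^T x - b_i:
  g_1((-1, -2)) = 0
Stationarity residual: grad f(x) + sum_i lambda_i a_i = (0, 0)
  -> stationarity OK
Primal feasibility (all g_i <= 0): OK
Dual feasibility (all lambda_i >= 0): FAILS
Complementary slackness (lambda_i * g_i(x) = 0 for all i): OK

Verdict: the first failing condition is dual_feasibility -> dual.

dual


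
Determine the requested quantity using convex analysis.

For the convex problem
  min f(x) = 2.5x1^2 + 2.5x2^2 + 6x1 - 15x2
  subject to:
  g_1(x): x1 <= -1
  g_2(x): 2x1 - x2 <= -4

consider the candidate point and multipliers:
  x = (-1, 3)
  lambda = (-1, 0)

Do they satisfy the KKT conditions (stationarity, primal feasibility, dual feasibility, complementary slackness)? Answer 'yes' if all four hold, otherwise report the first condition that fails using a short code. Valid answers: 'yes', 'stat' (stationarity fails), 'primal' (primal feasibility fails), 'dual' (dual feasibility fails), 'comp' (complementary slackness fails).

Gradient of f: grad f(x) = Q x + c = (1, 0)
Constraint values g_i(x) = a_i^T x - b_i:
  g_1((-1, 3)) = 0
  g_2((-1, 3)) = -1
Stationarity residual: grad f(x) + sum_i lambda_i a_i = (0, 0)
  -> stationarity OK
Primal feasibility (all g_i <= 0): OK
Dual feasibility (all lambda_i >= 0): FAILS
Complementary slackness (lambda_i * g_i(x) = 0 for all i): OK

Verdict: the first failing condition is dual_feasibility -> dual.

dual


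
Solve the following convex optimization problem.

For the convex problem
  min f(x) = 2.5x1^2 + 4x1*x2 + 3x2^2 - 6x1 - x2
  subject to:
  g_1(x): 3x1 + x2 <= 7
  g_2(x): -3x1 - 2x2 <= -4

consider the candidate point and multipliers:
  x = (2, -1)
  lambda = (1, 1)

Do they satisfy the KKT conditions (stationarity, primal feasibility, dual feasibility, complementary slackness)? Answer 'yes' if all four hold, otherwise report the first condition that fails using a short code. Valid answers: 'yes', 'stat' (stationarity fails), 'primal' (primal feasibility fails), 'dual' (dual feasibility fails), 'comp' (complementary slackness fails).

Gradient of f: grad f(x) = Q x + c = (0, 1)
Constraint values g_i(x) = a_i^T x - b_i:
  g_1((2, -1)) = -2
  g_2((2, -1)) = 0
Stationarity residual: grad f(x) + sum_i lambda_i a_i = (0, 0)
  -> stationarity OK
Primal feasibility (all g_i <= 0): OK
Dual feasibility (all lambda_i >= 0): OK
Complementary slackness (lambda_i * g_i(x) = 0 for all i): FAILS

Verdict: the first failing condition is complementary_slackness -> comp.

comp


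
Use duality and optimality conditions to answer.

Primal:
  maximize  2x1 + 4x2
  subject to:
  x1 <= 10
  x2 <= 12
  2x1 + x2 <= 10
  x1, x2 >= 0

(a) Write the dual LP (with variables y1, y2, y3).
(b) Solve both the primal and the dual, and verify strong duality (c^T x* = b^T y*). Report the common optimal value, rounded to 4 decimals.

The standard primal-dual pair for 'max c^T x s.t. A x <= b, x >= 0' is:
  Dual:  min b^T y  s.t.  A^T y >= c,  y >= 0.

So the dual LP is:
  minimize  10y1 + 12y2 + 10y3
  subject to:
    y1 + 2y3 >= 2
    y2 + y3 >= 4
    y1, y2, y3 >= 0

Solving the primal: x* = (0, 10).
  primal value c^T x* = 40.
Solving the dual: y* = (0, 0, 4).
  dual value b^T y* = 40.
Strong duality: c^T x* = b^T y*. Confirmed.

40


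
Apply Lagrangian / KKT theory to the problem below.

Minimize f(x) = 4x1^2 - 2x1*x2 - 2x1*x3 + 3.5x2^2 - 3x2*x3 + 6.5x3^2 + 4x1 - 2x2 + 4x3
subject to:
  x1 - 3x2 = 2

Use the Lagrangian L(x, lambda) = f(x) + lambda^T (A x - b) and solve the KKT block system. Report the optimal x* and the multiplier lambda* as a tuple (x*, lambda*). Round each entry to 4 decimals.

Form the Lagrangian:
  L(x, lambda) = (1/2) x^T Q x + c^T x + lambda^T (A x - b)
Stationarity (grad_x L = 0): Q x + c + A^T lambda = 0.
Primal feasibility: A x = b.

This gives the KKT block system:
  [ Q   A^T ] [ x     ]   [-c ]
  [ A    0  ] [ lambda ] = [ b ]

Solving the linear system:
  x*      = (-0.6658, -0.8886, -0.6152)
  lambda* = (-1.681)
  f(x*)   = 0.0076

x* = (-0.6658, -0.8886, -0.6152), lambda* = (-1.681)


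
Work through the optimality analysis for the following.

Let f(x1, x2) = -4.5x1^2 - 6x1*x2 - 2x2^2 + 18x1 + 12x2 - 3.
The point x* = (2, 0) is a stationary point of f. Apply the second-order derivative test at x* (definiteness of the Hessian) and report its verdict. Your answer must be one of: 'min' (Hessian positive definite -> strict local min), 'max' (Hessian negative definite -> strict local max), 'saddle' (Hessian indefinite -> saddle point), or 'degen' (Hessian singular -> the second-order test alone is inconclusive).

Compute the Hessian H = grad^2 f:
  H = [[-9, -6], [-6, -4]]
Verify stationarity: grad f(x*) = H x* + g = (0, 0).
Eigenvalues of H: -13, 0.
H has a zero eigenvalue (singular; negative semidefinite but not definite), so H is neither positive definite, negative definite, nor indefinite. The second-order test alone is inconclusive -> degen.
(Indeed, f is constant along the null direction of H through x*, so x* is not a strict local extremum.)

degen


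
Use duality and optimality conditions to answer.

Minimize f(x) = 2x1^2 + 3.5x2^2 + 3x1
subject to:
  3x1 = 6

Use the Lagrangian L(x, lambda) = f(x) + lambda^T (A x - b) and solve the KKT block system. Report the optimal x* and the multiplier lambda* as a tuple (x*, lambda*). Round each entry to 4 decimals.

Form the Lagrangian:
  L(x, lambda) = (1/2) x^T Q x + c^T x + lambda^T (A x - b)
Stationarity (grad_x L = 0): Q x + c + A^T lambda = 0.
Primal feasibility: A x = b.

This gives the KKT block system:
  [ Q   A^T ] [ x     ]   [-c ]
  [ A    0  ] [ lambda ] = [ b ]

Solving the linear system:
  x*      = (2, 0)
  lambda* = (-3.6667)
  f(x*)   = 14

x* = (2, 0), lambda* = (-3.6667)


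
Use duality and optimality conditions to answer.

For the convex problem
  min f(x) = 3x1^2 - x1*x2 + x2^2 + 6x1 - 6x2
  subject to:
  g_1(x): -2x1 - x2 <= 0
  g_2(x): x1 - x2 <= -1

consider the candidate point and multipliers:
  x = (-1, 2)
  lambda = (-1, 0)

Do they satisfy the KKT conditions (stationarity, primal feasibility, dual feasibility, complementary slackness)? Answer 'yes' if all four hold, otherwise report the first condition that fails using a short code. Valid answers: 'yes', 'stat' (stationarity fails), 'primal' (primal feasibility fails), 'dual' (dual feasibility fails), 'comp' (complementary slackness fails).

Gradient of f: grad f(x) = Q x + c = (-2, -1)
Constraint values g_i(x) = a_i^T x - b_i:
  g_1((-1, 2)) = 0
  g_2((-1, 2)) = -2
Stationarity residual: grad f(x) + sum_i lambda_i a_i = (0, 0)
  -> stationarity OK
Primal feasibility (all g_i <= 0): OK
Dual feasibility (all lambda_i >= 0): FAILS
Complementary slackness (lambda_i * g_i(x) = 0 for all i): OK

Verdict: the first failing condition is dual_feasibility -> dual.

dual


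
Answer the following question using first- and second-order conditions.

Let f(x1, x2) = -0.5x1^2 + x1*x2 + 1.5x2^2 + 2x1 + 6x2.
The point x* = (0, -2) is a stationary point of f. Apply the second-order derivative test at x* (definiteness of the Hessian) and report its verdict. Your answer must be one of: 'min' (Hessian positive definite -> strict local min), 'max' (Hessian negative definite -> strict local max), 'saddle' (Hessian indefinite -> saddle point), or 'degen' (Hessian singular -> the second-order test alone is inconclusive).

Compute the Hessian H = grad^2 f:
  H = [[-1, 1], [1, 3]]
Verify stationarity: grad f(x*) = H x* + g = (0, 0).
Eigenvalues of H: -1.2361, 3.2361.
Eigenvalues have mixed signs, so H is indefinite -> x* is a saddle point.

saddle


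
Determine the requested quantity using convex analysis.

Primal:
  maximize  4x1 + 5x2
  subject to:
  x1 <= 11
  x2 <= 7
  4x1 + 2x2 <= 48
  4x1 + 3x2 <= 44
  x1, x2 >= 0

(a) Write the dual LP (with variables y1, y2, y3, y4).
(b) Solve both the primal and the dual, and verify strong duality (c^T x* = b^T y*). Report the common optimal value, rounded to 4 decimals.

The standard primal-dual pair for 'max c^T x s.t. A x <= b, x >= 0' is:
  Dual:  min b^T y  s.t.  A^T y >= c,  y >= 0.

So the dual LP is:
  minimize  11y1 + 7y2 + 48y3 + 44y4
  subject to:
    y1 + 4y3 + 4y4 >= 4
    y2 + 2y3 + 3y4 >= 5
    y1, y2, y3, y4 >= 0

Solving the primal: x* = (5.75, 7).
  primal value c^T x* = 58.
Solving the dual: y* = (0, 2, 0, 1).
  dual value b^T y* = 58.
Strong duality: c^T x* = b^T y*. Confirmed.

58


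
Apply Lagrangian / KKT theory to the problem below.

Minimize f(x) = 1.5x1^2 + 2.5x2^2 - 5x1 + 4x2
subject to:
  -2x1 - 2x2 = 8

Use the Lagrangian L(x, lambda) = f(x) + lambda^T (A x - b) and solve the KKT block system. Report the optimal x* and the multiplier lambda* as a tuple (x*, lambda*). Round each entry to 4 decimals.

Form the Lagrangian:
  L(x, lambda) = (1/2) x^T Q x + c^T x + lambda^T (A x - b)
Stationarity (grad_x L = 0): Q x + c + A^T lambda = 0.
Primal feasibility: A x = b.

This gives the KKT block system:
  [ Q   A^T ] [ x     ]   [-c ]
  [ A    0  ] [ lambda ] = [ b ]

Solving the linear system:
  x*      = (-1.375, -2.625)
  lambda* = (-4.5625)
  f(x*)   = 16.4375

x* = (-1.375, -2.625), lambda* = (-4.5625)


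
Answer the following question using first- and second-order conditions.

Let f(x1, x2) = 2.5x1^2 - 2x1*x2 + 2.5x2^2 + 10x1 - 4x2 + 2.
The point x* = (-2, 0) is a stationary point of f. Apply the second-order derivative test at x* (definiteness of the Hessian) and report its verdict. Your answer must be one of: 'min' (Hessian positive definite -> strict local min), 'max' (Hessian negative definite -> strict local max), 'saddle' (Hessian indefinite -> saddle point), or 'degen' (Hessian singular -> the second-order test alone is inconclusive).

Compute the Hessian H = grad^2 f:
  H = [[5, -2], [-2, 5]]
Verify stationarity: grad f(x*) = H x* + g = (0, 0).
Eigenvalues of H: 3, 7.
Both eigenvalues > 0, so H is positive definite -> x* is a strict local min.

min


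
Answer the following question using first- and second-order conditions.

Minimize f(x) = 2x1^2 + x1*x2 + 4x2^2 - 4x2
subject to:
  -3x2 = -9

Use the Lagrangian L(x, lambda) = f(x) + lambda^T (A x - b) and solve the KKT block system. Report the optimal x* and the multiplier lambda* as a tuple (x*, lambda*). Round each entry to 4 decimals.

Form the Lagrangian:
  L(x, lambda) = (1/2) x^T Q x + c^T x + lambda^T (A x - b)
Stationarity (grad_x L = 0): Q x + c + A^T lambda = 0.
Primal feasibility: A x = b.

This gives the KKT block system:
  [ Q   A^T ] [ x     ]   [-c ]
  [ A    0  ] [ lambda ] = [ b ]

Solving the linear system:
  x*      = (-0.75, 3)
  lambda* = (6.4167)
  f(x*)   = 22.875

x* = (-0.75, 3), lambda* = (6.4167)


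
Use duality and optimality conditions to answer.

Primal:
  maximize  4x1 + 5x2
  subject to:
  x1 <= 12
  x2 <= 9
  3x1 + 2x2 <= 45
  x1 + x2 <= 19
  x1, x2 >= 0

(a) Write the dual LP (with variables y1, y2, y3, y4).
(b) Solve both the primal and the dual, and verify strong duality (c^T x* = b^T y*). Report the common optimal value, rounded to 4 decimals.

The standard primal-dual pair for 'max c^T x s.t. A x <= b, x >= 0' is:
  Dual:  min b^T y  s.t.  A^T y >= c,  y >= 0.

So the dual LP is:
  minimize  12y1 + 9y2 + 45y3 + 19y4
  subject to:
    y1 + 3y3 + y4 >= 4
    y2 + 2y3 + y4 >= 5
    y1, y2, y3, y4 >= 0

Solving the primal: x* = (9, 9).
  primal value c^T x* = 81.
Solving the dual: y* = (0, 2.3333, 1.3333, 0).
  dual value b^T y* = 81.
Strong duality: c^T x* = b^T y*. Confirmed.

81


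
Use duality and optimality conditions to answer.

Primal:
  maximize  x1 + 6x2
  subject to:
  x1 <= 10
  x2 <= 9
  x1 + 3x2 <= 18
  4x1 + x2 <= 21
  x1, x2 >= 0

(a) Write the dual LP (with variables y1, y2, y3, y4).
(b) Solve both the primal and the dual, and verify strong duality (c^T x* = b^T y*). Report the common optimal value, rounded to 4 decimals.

The standard primal-dual pair for 'max c^T x s.t. A x <= b, x >= 0' is:
  Dual:  min b^T y  s.t.  A^T y >= c,  y >= 0.

So the dual LP is:
  minimize  10y1 + 9y2 + 18y3 + 21y4
  subject to:
    y1 + y3 + 4y4 >= 1
    y2 + 3y3 + y4 >= 6
    y1, y2, y3, y4 >= 0

Solving the primal: x* = (0, 6).
  primal value c^T x* = 36.
Solving the dual: y* = (0, 0, 2, 0).
  dual value b^T y* = 36.
Strong duality: c^T x* = b^T y*. Confirmed.

36


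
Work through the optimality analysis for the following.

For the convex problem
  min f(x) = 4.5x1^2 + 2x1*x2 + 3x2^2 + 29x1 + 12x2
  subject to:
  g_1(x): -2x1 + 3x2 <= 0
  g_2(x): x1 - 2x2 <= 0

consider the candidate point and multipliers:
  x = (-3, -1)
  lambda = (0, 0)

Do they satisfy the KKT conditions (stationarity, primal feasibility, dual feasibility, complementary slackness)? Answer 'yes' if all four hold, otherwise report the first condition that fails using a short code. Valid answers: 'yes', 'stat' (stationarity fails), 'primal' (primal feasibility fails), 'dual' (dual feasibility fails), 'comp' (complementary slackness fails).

Gradient of f: grad f(x) = Q x + c = (0, 0)
Constraint values g_i(x) = a_i^T x - b_i:
  g_1((-3, -1)) = 3
  g_2((-3, -1)) = -1
Stationarity residual: grad f(x) + sum_i lambda_i a_i = (0, 0)
  -> stationarity OK
Primal feasibility (all g_i <= 0): FAILS
Dual feasibility (all lambda_i >= 0): OK
Complementary slackness (lambda_i * g_i(x) = 0 for all i): OK

Verdict: the first failing condition is primal_feasibility -> primal.

primal
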